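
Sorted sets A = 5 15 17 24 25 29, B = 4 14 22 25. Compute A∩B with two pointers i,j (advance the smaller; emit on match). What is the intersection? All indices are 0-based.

intersection = [25]

[i=0,j=0] 5>4 → j++
[i=0,j=1] 5<14 → i++
[i=1,j=1] 15>14 → j++
[i=1,j=2] 15<22 → i++
[i=2,j=2] 17<22 → i++
[i=3,j=2] 24>22 → j++
[i=3,j=3] 24<25 → i++
[i=4,j=3] 25==25 emit → i++,j++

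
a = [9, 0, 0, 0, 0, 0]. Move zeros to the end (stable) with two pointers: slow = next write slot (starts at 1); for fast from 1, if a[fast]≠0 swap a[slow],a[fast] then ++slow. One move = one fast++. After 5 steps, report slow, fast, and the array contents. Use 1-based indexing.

slow=1 fast=1: a[fast]=9≠0 swap→a[1]=9, slow++,fast++
slow=2 fast=2: a[fast]=0, fast++
slow=2 fast=3: a[fast]=0, fast++
slow=2 fast=4: a[fast]=0, fast++
slow=2 fast=5: a[fast]=0, fast++

slow=2, fast=6, a=[9, 0, 0, 0, 0, 0]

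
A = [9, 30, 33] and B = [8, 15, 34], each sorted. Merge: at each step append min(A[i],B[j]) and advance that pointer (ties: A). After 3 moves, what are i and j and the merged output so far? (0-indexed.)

i=0 j=0: A[i]=9>B[j]=8 take 8, j++
i=0 j=1: A[i]=9<=B[j]=15 take 9, i++
i=1 j=1: A[i]=30>B[j]=15 take 15, j++

i=1, j=2, merged so far=[8, 9, 15]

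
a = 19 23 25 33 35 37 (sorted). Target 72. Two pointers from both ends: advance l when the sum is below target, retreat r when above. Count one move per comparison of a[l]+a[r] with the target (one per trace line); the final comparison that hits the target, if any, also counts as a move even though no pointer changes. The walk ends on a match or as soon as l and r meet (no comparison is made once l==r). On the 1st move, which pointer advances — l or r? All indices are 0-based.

l

l=0 r=5: 19+37=56 <72, l++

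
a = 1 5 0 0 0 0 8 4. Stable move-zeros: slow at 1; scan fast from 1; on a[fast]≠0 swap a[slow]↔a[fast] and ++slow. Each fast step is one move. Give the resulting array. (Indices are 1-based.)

slow=1 fast=1: a[fast]=1≠0 swap→a[1]=1, slow++,fast++
slow=2 fast=2: a[fast]=5≠0 swap→a[2]=5, slow++,fast++
slow=3 fast=3: a[fast]=0, fast++
slow=3 fast=4: a[fast]=0, fast++
slow=3 fast=5: a[fast]=0, fast++
slow=3 fast=6: a[fast]=0, fast++
slow=3 fast=7: a[fast]=8≠0 swap→a[3]=8, slow++,fast++
slow=4 fast=8: a[fast]=4≠0 swap→a[4]=4, slow++,fast++

[1, 5, 8, 4, 0, 0, 0, 0]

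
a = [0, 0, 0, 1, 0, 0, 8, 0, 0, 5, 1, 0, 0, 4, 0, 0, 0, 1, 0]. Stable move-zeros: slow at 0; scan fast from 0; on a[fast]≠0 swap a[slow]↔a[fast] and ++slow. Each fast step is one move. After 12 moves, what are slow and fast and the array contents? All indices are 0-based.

(s=0,f=0) a[fast]=0 → fast++
(s=0,f=1) a[fast]=0 → fast++
(s=0,f=2) a[fast]=0 → fast++
(s=0,f=3) a[fast]=1≠0 swap→a[0]=1 → slow++,fast++
(s=1,f=4) a[fast]=0 → fast++
(s=1,f=5) a[fast]=0 → fast++
(s=1,f=6) a[fast]=8≠0 swap→a[1]=8 → slow++,fast++
(s=2,f=7) a[fast]=0 → fast++
(s=2,f=8) a[fast]=0 → fast++
(s=2,f=9) a[fast]=5≠0 swap→a[2]=5 → slow++,fast++
(s=3,f=10) a[fast]=1≠0 swap→a[3]=1 → slow++,fast++
(s=4,f=11) a[fast]=0 → fast++

slow=4, fast=12, a=[1, 8, 5, 1, 0, 0, 0, 0, 0, 0, 0, 0, 0, 4, 0, 0, 0, 1, 0]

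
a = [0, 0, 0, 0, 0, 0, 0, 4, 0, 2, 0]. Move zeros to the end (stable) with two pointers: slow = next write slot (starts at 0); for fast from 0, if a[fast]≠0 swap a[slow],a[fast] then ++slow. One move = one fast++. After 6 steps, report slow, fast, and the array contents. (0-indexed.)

slow=0 fast=0: a[fast]=0, fast++
slow=0 fast=1: a[fast]=0, fast++
slow=0 fast=2: a[fast]=0, fast++
slow=0 fast=3: a[fast]=0, fast++
slow=0 fast=4: a[fast]=0, fast++
slow=0 fast=5: a[fast]=0, fast++

slow=0, fast=6, a=[0, 0, 0, 0, 0, 0, 0, 4, 0, 2, 0]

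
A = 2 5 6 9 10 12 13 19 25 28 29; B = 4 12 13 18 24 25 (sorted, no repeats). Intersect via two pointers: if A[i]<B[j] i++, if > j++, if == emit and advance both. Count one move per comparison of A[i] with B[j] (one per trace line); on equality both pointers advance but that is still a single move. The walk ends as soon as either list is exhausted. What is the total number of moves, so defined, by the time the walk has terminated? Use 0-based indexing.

[i=0,j=0] 2<4 → i++
[i=1,j=0] 5>4 → j++
[i=1,j=1] 5<12 → i++
[i=2,j=1] 6<12 → i++
[i=3,j=1] 9<12 → i++
[i=4,j=1] 10<12 → i++
[i=5,j=1] 12==12 emit → i++,j++
[i=6,j=2] 13==13 emit → i++,j++
[i=7,j=3] 19>18 → j++
[i=7,j=4] 19<24 → i++
[i=8,j=4] 25>24 → j++
[i=8,j=5] 25==25 emit → i++,j++

12 moves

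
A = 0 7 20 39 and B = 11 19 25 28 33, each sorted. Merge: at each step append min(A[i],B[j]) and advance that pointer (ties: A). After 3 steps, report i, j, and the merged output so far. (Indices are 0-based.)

i=2, j=1, merged so far=[0, 7, 11]

i=0 j=0: A[i]=0<=B[j]=11 take 0, i++
i=1 j=0: A[i]=7<=B[j]=11 take 7, i++
i=2 j=0: A[i]=20>B[j]=11 take 11, j++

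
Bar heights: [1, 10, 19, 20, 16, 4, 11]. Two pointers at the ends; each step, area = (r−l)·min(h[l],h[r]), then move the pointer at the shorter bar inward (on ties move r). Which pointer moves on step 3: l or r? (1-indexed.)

r

l=1 r=7: min(1,11)*6=6 best=6 *, l++
l=2 r=7: min(10,11)*5=50 best=50 *, l++
l=3 r=7: min(19,11)*4=44 best=50, r--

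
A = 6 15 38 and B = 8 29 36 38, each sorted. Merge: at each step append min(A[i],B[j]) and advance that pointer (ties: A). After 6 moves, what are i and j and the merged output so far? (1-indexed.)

i=4, j=4, merged so far=[6, 8, 15, 29, 36, 38]

[i=1,j=1] A[i]=6<=B[j]=8 take 6 → i++
[i=2,j=1] A[i]=15>B[j]=8 take 8 → j++
[i=2,j=2] A[i]=15<=B[j]=29 take 15 → i++
[i=3,j=2] A[i]=38>B[j]=29 take 29 → j++
[i=3,j=3] A[i]=38>B[j]=36 take 36 → j++
[i=3,j=4] A[i]=38<=B[j]=38 take 38 → i++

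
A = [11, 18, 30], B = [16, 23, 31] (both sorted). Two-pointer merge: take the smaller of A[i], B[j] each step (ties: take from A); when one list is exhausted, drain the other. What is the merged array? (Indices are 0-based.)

[i=0,j=0] A[i]=11<=B[j]=16 take 11 → i++
[i=1,j=0] A[i]=18>B[j]=16 take 16 → j++
[i=1,j=1] A[i]=18<=B[j]=23 take 18 → i++
[i=2,j=1] A[i]=30>B[j]=23 take 23 → j++
[i=2,j=2] A[i]=30<=B[j]=31 take 30 → i++
[i=3,j=2] A done, take B[j]=31 → j++

[11, 16, 18, 23, 30, 31]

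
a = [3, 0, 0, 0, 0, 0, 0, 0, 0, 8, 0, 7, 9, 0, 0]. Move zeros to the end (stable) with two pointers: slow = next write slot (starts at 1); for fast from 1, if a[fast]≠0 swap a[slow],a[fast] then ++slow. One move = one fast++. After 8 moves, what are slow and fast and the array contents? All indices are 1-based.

slow=1 fast=1: a[fast]=3≠0 swap→a[1]=3, slow++,fast++
slow=2 fast=2: a[fast]=0, fast++
slow=2 fast=3: a[fast]=0, fast++
slow=2 fast=4: a[fast]=0, fast++
slow=2 fast=5: a[fast]=0, fast++
slow=2 fast=6: a[fast]=0, fast++
slow=2 fast=7: a[fast]=0, fast++
slow=2 fast=8: a[fast]=0, fast++

slow=2, fast=9, a=[3, 0, 0, 0, 0, 0, 0, 0, 0, 8, 0, 7, 9, 0, 0]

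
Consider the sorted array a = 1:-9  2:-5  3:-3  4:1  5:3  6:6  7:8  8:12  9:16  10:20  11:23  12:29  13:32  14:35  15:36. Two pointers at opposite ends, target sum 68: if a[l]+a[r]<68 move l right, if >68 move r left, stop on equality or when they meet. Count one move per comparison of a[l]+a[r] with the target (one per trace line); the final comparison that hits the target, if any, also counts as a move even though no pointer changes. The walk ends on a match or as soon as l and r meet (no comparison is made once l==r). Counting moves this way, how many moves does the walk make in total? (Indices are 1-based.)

[1,15] -9+36=27 <68 → l++
[2,15] -5+36=31 <68 → l++
[3,15] -3+36=33 <68 → l++
[4,15] 1+36=37 <68 → l++
[5,15] 3+36=39 <68 → l++
[6,15] 6+36=42 <68 → l++
[7,15] 8+36=44 <68 → l++
[8,15] 12+36=48 <68 → l++
[9,15] 16+36=52 <68 → l++
[10,15] 20+36=56 <68 → l++
[11,15] 23+36=59 <68 → l++
[12,15] 29+36=65 <68 → l++
[13,15] 32+36=68 → found

13 moves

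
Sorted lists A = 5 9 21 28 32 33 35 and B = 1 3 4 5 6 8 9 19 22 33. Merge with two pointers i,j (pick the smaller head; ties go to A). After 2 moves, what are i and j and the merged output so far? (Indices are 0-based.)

i=0, j=2, merged so far=[1, 3]

[i=0,j=0] A[i]=5>B[j]=1 take 1 → j++
[i=0,j=1] A[i]=5>B[j]=3 take 3 → j++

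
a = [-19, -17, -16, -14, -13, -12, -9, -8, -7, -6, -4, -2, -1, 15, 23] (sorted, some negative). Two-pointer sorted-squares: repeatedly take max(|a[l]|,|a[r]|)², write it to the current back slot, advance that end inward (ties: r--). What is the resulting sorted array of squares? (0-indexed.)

[0,14] |-19|<=|23| out[14]=529 → r--
[0,13] |-19|>|15| out[13]=361 → l++
[1,13] |-17|>|15| out[12]=289 → l++
[2,13] |-16|>|15| out[11]=256 → l++
[3,13] |-14|<=|15| out[10]=225 → r--
[3,12] |-14|>|-1| out[9]=196 → l++
[4,12] |-13|>|-1| out[8]=169 → l++
[5,12] |-12|>|-1| out[7]=144 → l++
[6,12] |-9|>|-1| out[6]=81 → l++
[7,12] |-8|>|-1| out[5]=64 → l++
[8,12] |-7|>|-1| out[4]=49 → l++
[9,12] |-6|>|-1| out[3]=36 → l++
[10,12] |-4|>|-1| out[2]=16 → l++
[11,12] |-2|>|-1| out[1]=4 → l++
[12,12] |-1|<=|-1| out[0]=1 → r--

[1, 4, 16, 36, 49, 64, 81, 144, 169, 196, 225, 256, 289, 361, 529]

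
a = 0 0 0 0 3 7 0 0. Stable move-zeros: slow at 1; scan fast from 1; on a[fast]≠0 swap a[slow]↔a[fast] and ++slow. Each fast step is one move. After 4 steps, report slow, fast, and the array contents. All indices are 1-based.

slow=1 fast=1: a[fast]=0, fast++
slow=1 fast=2: a[fast]=0, fast++
slow=1 fast=3: a[fast]=0, fast++
slow=1 fast=4: a[fast]=0, fast++

slow=1, fast=5, a=[0, 0, 0, 0, 3, 7, 0, 0]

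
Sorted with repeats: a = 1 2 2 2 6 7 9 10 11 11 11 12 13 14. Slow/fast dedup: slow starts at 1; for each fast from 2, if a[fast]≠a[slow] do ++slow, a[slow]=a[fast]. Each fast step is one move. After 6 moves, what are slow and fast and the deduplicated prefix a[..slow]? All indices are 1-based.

slow=5, fast=8, prefix=[1, 2, 6, 7, 9]

(s=1,f=2) a[fast]=2≠a[slow]=1 write a[2]=2 → slow++,fast++
(s=2,f=3) a[fast]=2=a[slow] dup → fast++
(s=2,f=4) a[fast]=2=a[slow] dup → fast++
(s=2,f=5) a[fast]=6≠a[slow]=2 write a[3]=6 → slow++,fast++
(s=3,f=6) a[fast]=7≠a[slow]=6 write a[4]=7 → slow++,fast++
(s=4,f=7) a[fast]=9≠a[slow]=7 write a[5]=9 → slow++,fast++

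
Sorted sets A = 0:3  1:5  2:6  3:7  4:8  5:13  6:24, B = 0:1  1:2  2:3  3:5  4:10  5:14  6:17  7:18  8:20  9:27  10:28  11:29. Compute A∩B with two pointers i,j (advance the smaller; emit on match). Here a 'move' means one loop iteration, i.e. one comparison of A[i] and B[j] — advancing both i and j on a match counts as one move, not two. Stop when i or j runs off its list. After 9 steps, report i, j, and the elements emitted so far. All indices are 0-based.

i=0 j=0: 3>1, j++
i=0 j=1: 3>2, j++
i=0 j=2: 3==3 emit, i++,j++
i=1 j=3: 5==5 emit, i++,j++
i=2 j=4: 6<10, i++
i=3 j=4: 7<10, i++
i=4 j=4: 8<10, i++
i=5 j=4: 13>10, j++
i=5 j=5: 13<14, i++

i=6, j=5, emitted=[3, 5]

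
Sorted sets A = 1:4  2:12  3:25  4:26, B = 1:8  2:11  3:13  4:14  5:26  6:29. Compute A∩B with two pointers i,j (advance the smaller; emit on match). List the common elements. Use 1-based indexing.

intersection = [26]

[i=1,j=1] 4<8 → i++
[i=2,j=1] 12>8 → j++
[i=2,j=2] 12>11 → j++
[i=2,j=3] 12<13 → i++
[i=3,j=3] 25>13 → j++
[i=3,j=4] 25>14 → j++
[i=3,j=5] 25<26 → i++
[i=4,j=5] 26==26 emit → i++,j++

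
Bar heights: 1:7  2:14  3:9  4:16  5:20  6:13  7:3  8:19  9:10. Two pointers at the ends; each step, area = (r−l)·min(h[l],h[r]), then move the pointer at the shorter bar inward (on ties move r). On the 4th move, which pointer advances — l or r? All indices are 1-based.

l

l=1 r=9: min(7,10)*8=56 best=56 *, l++
l=2 r=9: min(14,10)*7=70 best=70 *, r--
l=2 r=8: min(14,19)*6=84 best=84 *, l++
l=3 r=8: min(9,19)*5=45 best=84, l++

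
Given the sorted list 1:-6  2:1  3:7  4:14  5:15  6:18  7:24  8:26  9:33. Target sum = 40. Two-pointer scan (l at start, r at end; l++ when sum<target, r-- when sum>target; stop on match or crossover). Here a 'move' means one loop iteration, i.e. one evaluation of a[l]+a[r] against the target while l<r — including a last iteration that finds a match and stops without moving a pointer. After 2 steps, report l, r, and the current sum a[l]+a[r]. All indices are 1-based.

l=3, r=9, sum=40

l=1 r=9: -6+33=27 <40, l++
l=2 r=9: 1+33=34 <40, l++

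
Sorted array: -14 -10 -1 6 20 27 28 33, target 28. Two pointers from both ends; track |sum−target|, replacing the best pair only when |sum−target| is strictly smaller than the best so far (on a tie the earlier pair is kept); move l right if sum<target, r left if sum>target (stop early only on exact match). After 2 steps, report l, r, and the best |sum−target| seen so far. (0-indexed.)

l=0 r=7: -14+33=19 d=9 *, l++
l=1 r=7: -10+33=23 d=5 *, l++

l=2, r=7, best |Δ|=5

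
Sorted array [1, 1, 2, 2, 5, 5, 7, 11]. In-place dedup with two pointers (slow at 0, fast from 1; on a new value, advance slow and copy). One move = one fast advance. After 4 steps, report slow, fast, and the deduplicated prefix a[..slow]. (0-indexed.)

slow=2, fast=5, prefix=[1, 2, 5]

(s=0,f=1) a[fast]=1=a[slow] dup → fast++
(s=0,f=2) a[fast]=2≠a[slow]=1 write a[1]=2 → slow++,fast++
(s=1,f=3) a[fast]=2=a[slow] dup → fast++
(s=1,f=4) a[fast]=5≠a[slow]=2 write a[2]=5 → slow++,fast++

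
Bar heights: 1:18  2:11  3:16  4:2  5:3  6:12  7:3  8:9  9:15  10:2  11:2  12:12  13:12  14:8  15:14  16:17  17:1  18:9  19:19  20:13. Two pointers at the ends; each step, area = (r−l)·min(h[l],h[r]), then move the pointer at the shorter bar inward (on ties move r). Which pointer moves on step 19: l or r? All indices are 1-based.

l

[1,20] min(18,13)*19=247 best=247 * → r--
[1,19] min(18,19)*18=324 best=324 * → l++
[2,19] min(11,19)*17=187 best=324 → l++
[3,19] min(16,19)*16=256 best=324 → l++
[4,19] min(2,19)*15=30 best=324 → l++
[5,19] min(3,19)*14=42 best=324 → l++
[6,19] min(12,19)*13=156 best=324 → l++
[7,19] min(3,19)*12=36 best=324 → l++
[8,19] min(9,19)*11=99 best=324 → l++
[9,19] min(15,19)*10=150 best=324 → l++
[10,19] min(2,19)*9=18 best=324 → l++
[11,19] min(2,19)*8=16 best=324 → l++
[12,19] min(12,19)*7=84 best=324 → l++
[13,19] min(12,19)*6=72 best=324 → l++
[14,19] min(8,19)*5=40 best=324 → l++
[15,19] min(14,19)*4=56 best=324 → l++
[16,19] min(17,19)*3=51 best=324 → l++
[17,19] min(1,19)*2=2 best=324 → l++
[18,19] min(9,19)*1=9 best=324 → l++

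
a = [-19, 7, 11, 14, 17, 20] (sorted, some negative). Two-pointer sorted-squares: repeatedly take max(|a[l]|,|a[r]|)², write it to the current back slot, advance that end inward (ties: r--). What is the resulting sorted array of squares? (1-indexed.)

[49, 121, 196, 289, 361, 400]

[1,6] |-19|<=|20| out[6]=400 → r--
[1,5] |-19|>|17| out[5]=361 → l++
[2,5] |7|<=|17| out[4]=289 → r--
[2,4] |7|<=|14| out[3]=196 → r--
[2,3] |7|<=|11| out[2]=121 → r--
[2,2] |7|<=|7| out[1]=49 → r--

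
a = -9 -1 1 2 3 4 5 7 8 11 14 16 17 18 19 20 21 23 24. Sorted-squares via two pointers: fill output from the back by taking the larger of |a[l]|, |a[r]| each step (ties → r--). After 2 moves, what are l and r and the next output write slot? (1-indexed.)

l=1, r=17, next write slot=17

l=1 r=19: |-9|<=|24| out[19]=576, r--
l=1 r=18: |-9|<=|23| out[18]=529, r--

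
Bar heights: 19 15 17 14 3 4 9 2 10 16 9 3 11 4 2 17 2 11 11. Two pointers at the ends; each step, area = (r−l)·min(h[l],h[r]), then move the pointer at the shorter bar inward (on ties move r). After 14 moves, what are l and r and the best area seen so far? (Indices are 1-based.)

[1,19] min(19,11)*18=198 best=198 * → r--
[1,18] min(19,11)*17=187 best=198 → r--
[1,17] min(19,2)*16=32 best=198 → r--
[1,16] min(19,17)*15=255 best=255 * → r--
[1,15] min(19,2)*14=28 best=255 → r--
[1,14] min(19,4)*13=52 best=255 → r--
[1,13] min(19,11)*12=132 best=255 → r--
[1,12] min(19,3)*11=33 best=255 → r--
[1,11] min(19,9)*10=90 best=255 → r--
[1,10] min(19,16)*9=144 best=255 → r--
[1,9] min(19,10)*8=80 best=255 → r--
[1,8] min(19,2)*7=14 best=255 → r--
[1,7] min(19,9)*6=54 best=255 → r--
[1,6] min(19,4)*5=20 best=255 → r--

l=1, r=5, best area=255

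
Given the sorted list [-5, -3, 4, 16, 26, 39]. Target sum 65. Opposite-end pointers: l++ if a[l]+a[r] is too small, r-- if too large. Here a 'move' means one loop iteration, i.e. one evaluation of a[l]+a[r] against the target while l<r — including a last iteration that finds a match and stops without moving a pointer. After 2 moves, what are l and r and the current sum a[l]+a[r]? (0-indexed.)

l=2, r=5, sum=43

[0,5] -5+39=34 <65 → l++
[1,5] -3+39=36 <65 → l++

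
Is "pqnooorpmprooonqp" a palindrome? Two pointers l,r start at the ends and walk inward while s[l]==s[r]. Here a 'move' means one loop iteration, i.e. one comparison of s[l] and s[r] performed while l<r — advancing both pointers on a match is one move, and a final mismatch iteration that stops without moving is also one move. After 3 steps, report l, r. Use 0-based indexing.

l=3, r=13

l=0 r=16: 'p'=='p', l++,r--
l=1 r=15: 'q'=='q', l++,r--
l=2 r=14: 'n'=='n', l++,r--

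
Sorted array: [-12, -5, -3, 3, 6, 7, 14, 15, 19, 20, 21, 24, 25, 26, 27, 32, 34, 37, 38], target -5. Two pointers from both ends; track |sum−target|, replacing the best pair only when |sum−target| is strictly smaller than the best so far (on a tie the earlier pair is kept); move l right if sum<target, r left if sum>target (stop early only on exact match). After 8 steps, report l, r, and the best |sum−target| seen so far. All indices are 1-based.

[1,19] -12+38=26 d=31 * → r--
[1,18] -12+37=25 d=30 * → r--
[1,17] -12+34=22 d=27 * → r--
[1,16] -12+32=20 d=25 * → r--
[1,15] -12+27=15 d=20 * → r--
[1,14] -12+26=14 d=19 * → r--
[1,13] -12+25=13 d=18 * → r--
[1,12] -12+24=12 d=17 * → r--

l=1, r=11, best |Δ|=17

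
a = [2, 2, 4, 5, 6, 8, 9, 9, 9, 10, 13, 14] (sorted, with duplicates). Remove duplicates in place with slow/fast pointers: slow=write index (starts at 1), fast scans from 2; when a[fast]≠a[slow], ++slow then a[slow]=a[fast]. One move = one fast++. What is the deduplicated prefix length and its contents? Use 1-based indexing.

length 9; prefix = [2, 4, 5, 6, 8, 9, 10, 13, 14]

slow=1 fast=2: a[fast]=2=a[slow] dup, fast++
slow=1 fast=3: a[fast]=4≠a[slow]=2 write a[2]=4, slow++,fast++
slow=2 fast=4: a[fast]=5≠a[slow]=4 write a[3]=5, slow++,fast++
slow=3 fast=5: a[fast]=6≠a[slow]=5 write a[4]=6, slow++,fast++
slow=4 fast=6: a[fast]=8≠a[slow]=6 write a[5]=8, slow++,fast++
slow=5 fast=7: a[fast]=9≠a[slow]=8 write a[6]=9, slow++,fast++
slow=6 fast=8: a[fast]=9=a[slow] dup, fast++
slow=6 fast=9: a[fast]=9=a[slow] dup, fast++
slow=6 fast=10: a[fast]=10≠a[slow]=9 write a[7]=10, slow++,fast++
slow=7 fast=11: a[fast]=13≠a[slow]=10 write a[8]=13, slow++,fast++
slow=8 fast=12: a[fast]=14≠a[slow]=13 write a[9]=14, slow++,fast++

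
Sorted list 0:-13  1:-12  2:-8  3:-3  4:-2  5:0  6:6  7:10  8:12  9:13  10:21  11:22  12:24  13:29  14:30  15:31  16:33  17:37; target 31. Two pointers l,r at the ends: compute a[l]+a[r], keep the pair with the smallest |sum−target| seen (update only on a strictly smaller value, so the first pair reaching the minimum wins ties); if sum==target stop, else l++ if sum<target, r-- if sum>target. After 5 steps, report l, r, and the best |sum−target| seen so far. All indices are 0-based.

l=4, r=16, best |Δ|=1

l=0 r=17: -13+37=24 d=7 *, l++
l=1 r=17: -12+37=25 d=6 *, l++
l=2 r=17: -8+37=29 d=2 *, l++
l=3 r=17: -3+37=34 d=3, r--
l=3 r=16: -3+33=30 d=1 *, l++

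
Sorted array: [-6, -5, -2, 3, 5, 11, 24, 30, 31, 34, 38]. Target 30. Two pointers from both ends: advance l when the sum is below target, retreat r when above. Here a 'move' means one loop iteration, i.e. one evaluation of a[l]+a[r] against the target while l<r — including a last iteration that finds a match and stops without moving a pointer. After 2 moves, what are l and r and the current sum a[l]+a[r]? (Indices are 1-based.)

[1,11] -6+38=32 >30 → r--
[1,10] -6+34=28 <30 → l++

l=2, r=10, sum=29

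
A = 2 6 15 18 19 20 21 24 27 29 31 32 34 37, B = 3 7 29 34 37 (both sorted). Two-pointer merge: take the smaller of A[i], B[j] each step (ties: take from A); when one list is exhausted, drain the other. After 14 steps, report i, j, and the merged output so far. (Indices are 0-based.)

i=11, j=3, merged so far=[2, 3, 6, 7, 15, 18, 19, 20, 21, 24, 27, 29, 29, 31]

i=0 j=0: A[i]=2<=B[j]=3 take 2, i++
i=1 j=0: A[i]=6>B[j]=3 take 3, j++
i=1 j=1: A[i]=6<=B[j]=7 take 6, i++
i=2 j=1: A[i]=15>B[j]=7 take 7, j++
i=2 j=2: A[i]=15<=B[j]=29 take 15, i++
i=3 j=2: A[i]=18<=B[j]=29 take 18, i++
i=4 j=2: A[i]=19<=B[j]=29 take 19, i++
i=5 j=2: A[i]=20<=B[j]=29 take 20, i++
i=6 j=2: A[i]=21<=B[j]=29 take 21, i++
i=7 j=2: A[i]=24<=B[j]=29 take 24, i++
i=8 j=2: A[i]=27<=B[j]=29 take 27, i++
i=9 j=2: A[i]=29<=B[j]=29 take 29, i++
i=10 j=2: A[i]=31>B[j]=29 take 29, j++
i=10 j=3: A[i]=31<=B[j]=34 take 31, i++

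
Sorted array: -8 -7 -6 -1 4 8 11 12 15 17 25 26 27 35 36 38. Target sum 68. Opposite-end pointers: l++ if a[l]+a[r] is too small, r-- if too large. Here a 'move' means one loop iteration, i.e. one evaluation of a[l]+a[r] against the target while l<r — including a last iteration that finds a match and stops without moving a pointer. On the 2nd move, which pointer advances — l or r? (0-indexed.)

l=0 r=15: -8+38=30 <68, l++
l=1 r=15: -7+38=31 <68, l++

l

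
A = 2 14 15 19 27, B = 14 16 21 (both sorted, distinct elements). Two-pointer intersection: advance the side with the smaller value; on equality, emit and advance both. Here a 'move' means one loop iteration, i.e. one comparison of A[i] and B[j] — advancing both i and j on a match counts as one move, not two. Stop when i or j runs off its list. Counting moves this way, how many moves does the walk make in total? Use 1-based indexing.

6 moves

[i=1,j=1] 2<14 → i++
[i=2,j=1] 14==14 emit → i++,j++
[i=3,j=2] 15<16 → i++
[i=4,j=2] 19>16 → j++
[i=4,j=3] 19<21 → i++
[i=5,j=3] 27>21 → j++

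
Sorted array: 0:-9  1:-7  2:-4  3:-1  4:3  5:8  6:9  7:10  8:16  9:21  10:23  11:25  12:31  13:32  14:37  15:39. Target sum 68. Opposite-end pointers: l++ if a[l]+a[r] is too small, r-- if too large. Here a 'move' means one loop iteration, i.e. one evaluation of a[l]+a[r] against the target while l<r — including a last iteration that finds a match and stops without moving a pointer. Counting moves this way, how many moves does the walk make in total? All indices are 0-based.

l=0 r=15: -9+39=30 <68, l++
l=1 r=15: -7+39=32 <68, l++
l=2 r=15: -4+39=35 <68, l++
l=3 r=15: -1+39=38 <68, l++
l=4 r=15: 3+39=42 <68, l++
l=5 r=15: 8+39=47 <68, l++
l=6 r=15: 9+39=48 <68, l++
l=7 r=15: 10+39=49 <68, l++
l=8 r=15: 16+39=55 <68, l++
l=9 r=15: 21+39=60 <68, l++
l=10 r=15: 23+39=62 <68, l++
l=11 r=15: 25+39=64 <68, l++
l=12 r=15: 31+39=70 >68, r--
l=12 r=14: 31+37=68, found

14 moves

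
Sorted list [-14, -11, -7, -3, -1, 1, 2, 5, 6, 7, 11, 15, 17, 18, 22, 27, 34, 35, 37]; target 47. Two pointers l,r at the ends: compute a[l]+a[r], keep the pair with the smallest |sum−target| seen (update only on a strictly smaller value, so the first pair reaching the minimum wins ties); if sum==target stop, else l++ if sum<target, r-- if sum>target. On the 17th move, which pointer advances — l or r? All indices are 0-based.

l=0 r=18: -14+37=23 d=24 *, l++
l=1 r=18: -11+37=26 d=21 *, l++
l=2 r=18: -7+37=30 d=17 *, l++
l=3 r=18: -3+37=34 d=13 *, l++
l=4 r=18: -1+37=36 d=11 *, l++
l=5 r=18: 1+37=38 d=9 *, l++
l=6 r=18: 2+37=39 d=8 *, l++
l=7 r=18: 5+37=42 d=5 *, l++
l=8 r=18: 6+37=43 d=4 *, l++
l=9 r=18: 7+37=44 d=3 *, l++
l=10 r=18: 11+37=48 d=1 *, r--
l=10 r=17: 11+35=46 d=1, l++
l=11 r=17: 15+35=50 d=3, r--
l=11 r=16: 15+34=49 d=2, r--
l=11 r=15: 15+27=42 d=5, l++
l=12 r=15: 17+27=44 d=3, l++
l=13 r=15: 18+27=45 d=2, l++

l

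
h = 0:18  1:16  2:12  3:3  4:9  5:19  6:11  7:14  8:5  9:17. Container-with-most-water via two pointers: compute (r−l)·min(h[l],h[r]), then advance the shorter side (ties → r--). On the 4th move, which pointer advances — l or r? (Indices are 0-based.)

r

[0,9] min(18,17)*9=153 best=153 * → r--
[0,8] min(18,5)*8=40 best=153 → r--
[0,7] min(18,14)*7=98 best=153 → r--
[0,6] min(18,11)*6=66 best=153 → r--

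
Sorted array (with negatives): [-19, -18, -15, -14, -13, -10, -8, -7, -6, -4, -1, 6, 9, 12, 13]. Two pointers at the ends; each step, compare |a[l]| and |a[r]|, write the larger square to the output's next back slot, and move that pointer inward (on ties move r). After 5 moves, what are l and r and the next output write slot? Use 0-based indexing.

l=0 r=14: |-19|>|13| out[14]=361, l++
l=1 r=14: |-18|>|13| out[13]=324, l++
l=2 r=14: |-15|>|13| out[12]=225, l++
l=3 r=14: |-14|>|13| out[11]=196, l++
l=4 r=14: |-13|<=|13| out[10]=169, r--

l=4, r=13, next write slot=9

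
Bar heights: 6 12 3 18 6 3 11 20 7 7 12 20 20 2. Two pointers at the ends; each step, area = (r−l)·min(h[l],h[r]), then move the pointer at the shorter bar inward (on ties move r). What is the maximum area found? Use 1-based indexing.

l=1 r=14: min(6,2)*13=26 best=26 *, r--
l=1 r=13: min(6,20)*12=72 best=72 *, l++
l=2 r=13: min(12,20)*11=132 best=132 *, l++
l=3 r=13: min(3,20)*10=30 best=132, l++
l=4 r=13: min(18,20)*9=162 best=162 *, l++
l=5 r=13: min(6,20)*8=48 best=162, l++
l=6 r=13: min(3,20)*7=21 best=162, l++
l=7 r=13: min(11,20)*6=66 best=162, l++
l=8 r=13: min(20,20)*5=100 best=162, r--
l=8 r=12: min(20,20)*4=80 best=162, r--
l=8 r=11: min(20,12)*3=36 best=162, r--
l=8 r=10: min(20,7)*2=14 best=162, r--
l=8 r=9: min(20,7)*1=7 best=162, r--

max area = 162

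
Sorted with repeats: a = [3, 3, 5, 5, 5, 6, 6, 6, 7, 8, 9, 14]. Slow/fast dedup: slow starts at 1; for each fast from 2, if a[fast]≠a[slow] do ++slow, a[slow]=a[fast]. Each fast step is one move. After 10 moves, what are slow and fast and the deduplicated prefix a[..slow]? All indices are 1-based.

slow=1 fast=2: a[fast]=3=a[slow] dup, fast++
slow=1 fast=3: a[fast]=5≠a[slow]=3 write a[2]=5, slow++,fast++
slow=2 fast=4: a[fast]=5=a[slow] dup, fast++
slow=2 fast=5: a[fast]=5=a[slow] dup, fast++
slow=2 fast=6: a[fast]=6≠a[slow]=5 write a[3]=6, slow++,fast++
slow=3 fast=7: a[fast]=6=a[slow] dup, fast++
slow=3 fast=8: a[fast]=6=a[slow] dup, fast++
slow=3 fast=9: a[fast]=7≠a[slow]=6 write a[4]=7, slow++,fast++
slow=4 fast=10: a[fast]=8≠a[slow]=7 write a[5]=8, slow++,fast++
slow=5 fast=11: a[fast]=9≠a[slow]=8 write a[6]=9, slow++,fast++

slow=6, fast=12, prefix=[3, 5, 6, 7, 8, 9]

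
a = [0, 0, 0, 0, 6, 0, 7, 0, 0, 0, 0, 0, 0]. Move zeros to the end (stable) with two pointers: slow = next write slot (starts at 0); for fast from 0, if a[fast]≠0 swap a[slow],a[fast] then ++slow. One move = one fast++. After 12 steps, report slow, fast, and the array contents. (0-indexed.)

slow=2, fast=12, a=[6, 7, 0, 0, 0, 0, 0, 0, 0, 0, 0, 0, 0]

(s=0,f=0) a[fast]=0 → fast++
(s=0,f=1) a[fast]=0 → fast++
(s=0,f=2) a[fast]=0 → fast++
(s=0,f=3) a[fast]=0 → fast++
(s=0,f=4) a[fast]=6≠0 swap→a[0]=6 → slow++,fast++
(s=1,f=5) a[fast]=0 → fast++
(s=1,f=6) a[fast]=7≠0 swap→a[1]=7 → slow++,fast++
(s=2,f=7) a[fast]=0 → fast++
(s=2,f=8) a[fast]=0 → fast++
(s=2,f=9) a[fast]=0 → fast++
(s=2,f=10) a[fast]=0 → fast++
(s=2,f=11) a[fast]=0 → fast++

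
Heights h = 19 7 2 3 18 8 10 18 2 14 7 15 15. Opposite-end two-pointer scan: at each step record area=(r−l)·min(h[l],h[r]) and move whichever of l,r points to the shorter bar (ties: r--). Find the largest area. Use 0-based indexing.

max area = 180

[0,12] min(19,15)*12=180 best=180 * → r--
[0,11] min(19,15)*11=165 best=180 → r--
[0,10] min(19,7)*10=70 best=180 → r--
[0,9] min(19,14)*9=126 best=180 → r--
[0,8] min(19,2)*8=16 best=180 → r--
[0,7] min(19,18)*7=126 best=180 → r--
[0,6] min(19,10)*6=60 best=180 → r--
[0,5] min(19,8)*5=40 best=180 → r--
[0,4] min(19,18)*4=72 best=180 → r--
[0,3] min(19,3)*3=9 best=180 → r--
[0,2] min(19,2)*2=4 best=180 → r--
[0,1] min(19,7)*1=7 best=180 → r--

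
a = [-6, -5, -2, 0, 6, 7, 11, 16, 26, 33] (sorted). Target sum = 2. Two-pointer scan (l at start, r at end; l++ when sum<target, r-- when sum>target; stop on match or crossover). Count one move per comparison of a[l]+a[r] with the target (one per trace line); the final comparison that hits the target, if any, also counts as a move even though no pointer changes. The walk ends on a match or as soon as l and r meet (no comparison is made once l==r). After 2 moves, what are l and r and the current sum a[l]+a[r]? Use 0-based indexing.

[0,9] -6+33=27 >2 → r--
[0,8] -6+26=20 >2 → r--

l=0, r=7, sum=10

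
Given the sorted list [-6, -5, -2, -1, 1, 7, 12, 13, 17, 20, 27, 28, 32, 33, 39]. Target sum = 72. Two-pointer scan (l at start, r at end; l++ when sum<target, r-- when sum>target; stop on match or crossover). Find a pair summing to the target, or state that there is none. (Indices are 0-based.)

[0,14] -6+39=33 <72 → l++
[1,14] -5+39=34 <72 → l++
[2,14] -2+39=37 <72 → l++
[3,14] -1+39=38 <72 → l++
[4,14] 1+39=40 <72 → l++
[5,14] 7+39=46 <72 → l++
[6,14] 12+39=51 <72 → l++
[7,14] 13+39=52 <72 → l++
[8,14] 17+39=56 <72 → l++
[9,14] 20+39=59 <72 → l++
[10,14] 27+39=66 <72 → l++
[11,14] 28+39=67 <72 → l++
[12,14] 32+39=71 <72 → l++
[13,14] 33+39=72 → found

(33, 39)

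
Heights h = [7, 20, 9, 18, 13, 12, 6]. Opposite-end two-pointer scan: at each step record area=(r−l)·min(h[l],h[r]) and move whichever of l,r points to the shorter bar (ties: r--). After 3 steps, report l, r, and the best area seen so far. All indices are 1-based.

l=1 r=7: min(7,6)*6=36 best=36 *, r--
l=1 r=6: min(7,12)*5=35 best=36, l++
l=2 r=6: min(20,12)*4=48 best=48 *, r--

l=2, r=5, best area=48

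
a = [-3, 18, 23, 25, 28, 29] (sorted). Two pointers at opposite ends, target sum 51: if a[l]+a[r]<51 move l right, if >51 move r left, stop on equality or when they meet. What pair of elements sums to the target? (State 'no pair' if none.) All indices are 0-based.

l=0 r=5: -3+29=26 <51, l++
l=1 r=5: 18+29=47 <51, l++
l=2 r=5: 23+29=52 >51, r--
l=2 r=4: 23+28=51, found

(23, 28)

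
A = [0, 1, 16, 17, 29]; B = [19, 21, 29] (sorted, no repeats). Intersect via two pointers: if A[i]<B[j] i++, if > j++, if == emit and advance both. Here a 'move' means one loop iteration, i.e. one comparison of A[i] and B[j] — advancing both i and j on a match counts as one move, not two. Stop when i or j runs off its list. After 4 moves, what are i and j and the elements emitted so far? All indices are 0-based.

i=4, j=0, emitted=[]

i=0 j=0: 0<19, i++
i=1 j=0: 1<19, i++
i=2 j=0: 16<19, i++
i=3 j=0: 17<19, i++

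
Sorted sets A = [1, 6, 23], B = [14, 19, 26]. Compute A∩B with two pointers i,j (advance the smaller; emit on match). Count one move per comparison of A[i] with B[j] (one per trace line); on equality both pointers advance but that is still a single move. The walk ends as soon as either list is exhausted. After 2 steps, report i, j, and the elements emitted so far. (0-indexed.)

[i=0,j=0] 1<14 → i++
[i=1,j=0] 6<14 → i++

i=2, j=0, emitted=[]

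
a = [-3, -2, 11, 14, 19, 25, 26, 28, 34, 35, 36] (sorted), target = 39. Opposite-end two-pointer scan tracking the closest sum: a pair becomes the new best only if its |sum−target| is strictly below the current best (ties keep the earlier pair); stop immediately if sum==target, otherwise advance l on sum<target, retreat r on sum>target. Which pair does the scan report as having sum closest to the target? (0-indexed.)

[0,10] -3+36=33 d=6 * → l++
[1,10] -2+36=34 d=5 * → l++
[2,10] 11+36=47 d=8 → r--
[2,9] 11+35=46 d=7 → r--
[2,8] 11+34=45 d=6 → r--
[2,7] 11+28=39 d=0 * → stop

pair (11, 28) with sum 39 (|Δ|=0)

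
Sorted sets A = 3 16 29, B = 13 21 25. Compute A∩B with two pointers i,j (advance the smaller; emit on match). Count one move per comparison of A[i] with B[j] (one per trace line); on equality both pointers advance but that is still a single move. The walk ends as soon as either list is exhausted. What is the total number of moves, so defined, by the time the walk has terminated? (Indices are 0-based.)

i=0 j=0: 3<13, i++
i=1 j=0: 16>13, j++
i=1 j=1: 16<21, i++
i=2 j=1: 29>21, j++
i=2 j=2: 29>25, j++

5 moves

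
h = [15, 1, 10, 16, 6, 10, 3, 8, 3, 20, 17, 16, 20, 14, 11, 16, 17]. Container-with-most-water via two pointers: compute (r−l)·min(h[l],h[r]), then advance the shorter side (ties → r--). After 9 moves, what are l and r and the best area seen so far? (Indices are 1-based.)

[1,17] min(15,17)*16=240 best=240 * → l++
[2,17] min(1,17)*15=15 best=240 → l++
[3,17] min(10,17)*14=140 best=240 → l++
[4,17] min(16,17)*13=208 best=240 → l++
[5,17] min(6,17)*12=72 best=240 → l++
[6,17] min(10,17)*11=110 best=240 → l++
[7,17] min(3,17)*10=30 best=240 → l++
[8,17] min(8,17)*9=72 best=240 → l++
[9,17] min(3,17)*8=24 best=240 → l++

l=10, r=17, best area=240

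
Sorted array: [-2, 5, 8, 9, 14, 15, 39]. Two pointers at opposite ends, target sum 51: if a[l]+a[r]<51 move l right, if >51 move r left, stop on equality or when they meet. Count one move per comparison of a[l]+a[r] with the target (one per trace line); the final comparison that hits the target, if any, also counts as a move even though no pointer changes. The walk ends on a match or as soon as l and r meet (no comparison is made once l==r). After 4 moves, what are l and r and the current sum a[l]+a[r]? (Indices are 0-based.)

l=4, r=6, sum=53

l=0 r=6: -2+39=37 <51, l++
l=1 r=6: 5+39=44 <51, l++
l=2 r=6: 8+39=47 <51, l++
l=3 r=6: 9+39=48 <51, l++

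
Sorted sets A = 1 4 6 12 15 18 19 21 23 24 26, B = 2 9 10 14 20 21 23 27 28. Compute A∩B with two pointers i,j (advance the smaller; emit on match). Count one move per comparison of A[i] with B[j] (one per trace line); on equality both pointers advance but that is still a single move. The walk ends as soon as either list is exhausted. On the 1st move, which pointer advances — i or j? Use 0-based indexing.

i

i=0 j=0: 1<2, i++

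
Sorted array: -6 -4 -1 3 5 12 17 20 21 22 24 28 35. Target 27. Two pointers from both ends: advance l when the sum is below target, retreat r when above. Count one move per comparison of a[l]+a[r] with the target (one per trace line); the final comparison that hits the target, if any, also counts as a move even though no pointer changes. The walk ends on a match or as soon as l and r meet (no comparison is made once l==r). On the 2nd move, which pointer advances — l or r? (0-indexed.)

l

l=0 r=12: -6+35=29 >27, r--
l=0 r=11: -6+28=22 <27, l++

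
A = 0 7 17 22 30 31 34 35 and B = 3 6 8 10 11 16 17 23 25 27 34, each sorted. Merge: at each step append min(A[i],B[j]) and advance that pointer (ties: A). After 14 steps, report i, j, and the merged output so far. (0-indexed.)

i=0 j=0: A[i]=0<=B[j]=3 take 0, i++
i=1 j=0: A[i]=7>B[j]=3 take 3, j++
i=1 j=1: A[i]=7>B[j]=6 take 6, j++
i=1 j=2: A[i]=7<=B[j]=8 take 7, i++
i=2 j=2: A[i]=17>B[j]=8 take 8, j++
i=2 j=3: A[i]=17>B[j]=10 take 10, j++
i=2 j=4: A[i]=17>B[j]=11 take 11, j++
i=2 j=5: A[i]=17>B[j]=16 take 16, j++
i=2 j=6: A[i]=17<=B[j]=17 take 17, i++
i=3 j=6: A[i]=22>B[j]=17 take 17, j++
i=3 j=7: A[i]=22<=B[j]=23 take 22, i++
i=4 j=7: A[i]=30>B[j]=23 take 23, j++
i=4 j=8: A[i]=30>B[j]=25 take 25, j++
i=4 j=9: A[i]=30>B[j]=27 take 27, j++

i=4, j=10, merged so far=[0, 3, 6, 7, 8, 10, 11, 16, 17, 17, 22, 23, 25, 27]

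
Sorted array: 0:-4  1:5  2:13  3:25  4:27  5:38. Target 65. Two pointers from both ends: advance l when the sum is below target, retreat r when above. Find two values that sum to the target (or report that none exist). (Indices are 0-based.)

[0,5] -4+38=34 <65 → l++
[1,5] 5+38=43 <65 → l++
[2,5] 13+38=51 <65 → l++
[3,5] 25+38=63 <65 → l++
[4,5] 27+38=65 → found

(27, 38)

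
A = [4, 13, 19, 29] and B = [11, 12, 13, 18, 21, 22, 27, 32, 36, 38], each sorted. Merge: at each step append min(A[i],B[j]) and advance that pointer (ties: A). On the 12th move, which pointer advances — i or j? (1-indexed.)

j

[i=1,j=1] A[i]=4<=B[j]=11 take 4 → i++
[i=2,j=1] A[i]=13>B[j]=11 take 11 → j++
[i=2,j=2] A[i]=13>B[j]=12 take 12 → j++
[i=2,j=3] A[i]=13<=B[j]=13 take 13 → i++
[i=3,j=3] A[i]=19>B[j]=13 take 13 → j++
[i=3,j=4] A[i]=19>B[j]=18 take 18 → j++
[i=3,j=5] A[i]=19<=B[j]=21 take 19 → i++
[i=4,j=5] A[i]=29>B[j]=21 take 21 → j++
[i=4,j=6] A[i]=29>B[j]=22 take 22 → j++
[i=4,j=7] A[i]=29>B[j]=27 take 27 → j++
[i=4,j=8] A[i]=29<=B[j]=32 take 29 → i++
[i=5,j=8] A done, take B[j]=32 → j++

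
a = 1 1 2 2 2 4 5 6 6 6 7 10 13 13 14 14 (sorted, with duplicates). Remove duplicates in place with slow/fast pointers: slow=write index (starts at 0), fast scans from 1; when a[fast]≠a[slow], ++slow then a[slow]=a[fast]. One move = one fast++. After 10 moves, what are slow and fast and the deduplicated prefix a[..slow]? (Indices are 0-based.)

slow=5, fast=11, prefix=[1, 2, 4, 5, 6, 7]

(s=0,f=1) a[fast]=1=a[slow] dup → fast++
(s=0,f=2) a[fast]=2≠a[slow]=1 write a[1]=2 → slow++,fast++
(s=1,f=3) a[fast]=2=a[slow] dup → fast++
(s=1,f=4) a[fast]=2=a[slow] dup → fast++
(s=1,f=5) a[fast]=4≠a[slow]=2 write a[2]=4 → slow++,fast++
(s=2,f=6) a[fast]=5≠a[slow]=4 write a[3]=5 → slow++,fast++
(s=3,f=7) a[fast]=6≠a[slow]=5 write a[4]=6 → slow++,fast++
(s=4,f=8) a[fast]=6=a[slow] dup → fast++
(s=4,f=9) a[fast]=6=a[slow] dup → fast++
(s=4,f=10) a[fast]=7≠a[slow]=6 write a[5]=7 → slow++,fast++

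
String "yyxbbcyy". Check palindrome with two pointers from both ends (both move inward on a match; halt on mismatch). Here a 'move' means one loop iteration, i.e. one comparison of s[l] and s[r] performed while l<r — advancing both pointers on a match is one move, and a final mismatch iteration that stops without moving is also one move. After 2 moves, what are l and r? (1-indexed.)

l=1 r=8: 'y'=='y', l++,r--
l=2 r=7: 'y'=='y', l++,r--

l=3, r=6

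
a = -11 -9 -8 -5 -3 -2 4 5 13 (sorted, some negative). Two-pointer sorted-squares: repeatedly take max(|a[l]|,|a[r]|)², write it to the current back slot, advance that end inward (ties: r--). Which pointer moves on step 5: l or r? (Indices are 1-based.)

r

[1,9] |-11|<=|13| out[9]=169 → r--
[1,8] |-11|>|5| out[8]=121 → l++
[2,8] |-9|>|5| out[7]=81 → l++
[3,8] |-8|>|5| out[6]=64 → l++
[4,8] |-5|<=|5| out[5]=25 → r--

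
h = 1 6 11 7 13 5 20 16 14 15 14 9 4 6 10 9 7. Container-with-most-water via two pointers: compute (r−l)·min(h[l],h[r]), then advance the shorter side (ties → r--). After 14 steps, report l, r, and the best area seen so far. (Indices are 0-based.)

l=0 r=16: min(1,7)*16=16 best=16 *, l++
l=1 r=16: min(6,7)*15=90 best=90 *, l++
l=2 r=16: min(11,7)*14=98 best=98 *, r--
l=2 r=15: min(11,9)*13=117 best=117 *, r--
l=2 r=14: min(11,10)*12=120 best=120 *, r--
l=2 r=13: min(11,6)*11=66 best=120, r--
l=2 r=12: min(11,4)*10=40 best=120, r--
l=2 r=11: min(11,9)*9=81 best=120, r--
l=2 r=10: min(11,14)*8=88 best=120, l++
l=3 r=10: min(7,14)*7=49 best=120, l++
l=4 r=10: min(13,14)*6=78 best=120, l++
l=5 r=10: min(5,14)*5=25 best=120, l++
l=6 r=10: min(20,14)*4=56 best=120, r--
l=6 r=9: min(20,15)*3=45 best=120, r--

l=6, r=8, best area=120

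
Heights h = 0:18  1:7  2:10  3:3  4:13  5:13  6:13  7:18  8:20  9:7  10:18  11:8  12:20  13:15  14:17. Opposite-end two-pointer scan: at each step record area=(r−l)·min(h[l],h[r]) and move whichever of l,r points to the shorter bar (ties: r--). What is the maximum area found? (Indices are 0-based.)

max area = 238

[0,14] min(18,17)*14=238 best=238 * → r--
[0,13] min(18,15)*13=195 best=238 → r--
[0,12] min(18,20)*12=216 best=238 → l++
[1,12] min(7,20)*11=77 best=238 → l++
[2,12] min(10,20)*10=100 best=238 → l++
[3,12] min(3,20)*9=27 best=238 → l++
[4,12] min(13,20)*8=104 best=238 → l++
[5,12] min(13,20)*7=91 best=238 → l++
[6,12] min(13,20)*6=78 best=238 → l++
[7,12] min(18,20)*5=90 best=238 → l++
[8,12] min(20,20)*4=80 best=238 → r--
[8,11] min(20,8)*3=24 best=238 → r--
[8,10] min(20,18)*2=36 best=238 → r--
[8,9] min(20,7)*1=7 best=238 → r--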